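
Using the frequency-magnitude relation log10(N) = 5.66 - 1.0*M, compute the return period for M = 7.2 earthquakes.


log10(N) = 5.66 - 1.0*7.2 = -1.54
N = 10^-1.54 = 0.02884
T = 1/N = 1/0.02884 = 34.6737 years

34.6737


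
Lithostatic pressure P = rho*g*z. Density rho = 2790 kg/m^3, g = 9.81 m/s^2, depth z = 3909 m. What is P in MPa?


P = rho * g * z / 1e6
= 2790 * 9.81 * 3909 / 1e6
= 106988939.1 / 1e6
= 106.9889 MPa

106.9889


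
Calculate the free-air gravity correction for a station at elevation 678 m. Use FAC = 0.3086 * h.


FAC = 0.3086 * h
= 0.3086 * 678
= 209.2308 mGal

209.2308


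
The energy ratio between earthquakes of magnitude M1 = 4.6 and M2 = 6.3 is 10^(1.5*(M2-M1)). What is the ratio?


M2 - M1 = 6.3 - 4.6 = 1.7
1.5 * 1.7 = 2.55
ratio = 10^2.55 = 354.81

354.81


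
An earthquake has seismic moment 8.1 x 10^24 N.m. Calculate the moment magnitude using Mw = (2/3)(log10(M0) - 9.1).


log10(M0) = log10(8.1 x 10^24) = 24.9085
Mw = 2/3 * (24.9085 - 9.1)
= 2/3 * 15.8085
= 10.54

10.54


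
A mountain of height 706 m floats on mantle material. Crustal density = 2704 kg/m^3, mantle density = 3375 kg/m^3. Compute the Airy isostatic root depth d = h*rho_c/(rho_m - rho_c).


rho_m - rho_c = 3375 - 2704 = 671
d = 706 * 2704 / 671
= 1909024 / 671
= 2845.04 m

2845.04


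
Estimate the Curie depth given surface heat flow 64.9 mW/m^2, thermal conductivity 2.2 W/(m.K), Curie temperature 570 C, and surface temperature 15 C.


T_Curie - T_surf = 570 - 15 = 555 C
Convert q to W/m^2: 64.9 mW/m^2 = 0.0649 W/m^2
d = 555 * 2.2 / 0.0649 = 18813.56 m

18813.56


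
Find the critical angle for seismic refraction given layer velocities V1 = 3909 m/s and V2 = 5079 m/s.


V1/V2 = 3909/5079 = 0.76964
theta_c = arcsin(0.76964) = 50.3215 degrees

50.3215


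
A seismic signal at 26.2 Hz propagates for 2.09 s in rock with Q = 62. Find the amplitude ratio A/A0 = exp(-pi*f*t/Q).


pi*f*t/Q = pi*26.2*2.09/62 = 2.774634
A/A0 = exp(-2.774634) = 0.062372

0.062372


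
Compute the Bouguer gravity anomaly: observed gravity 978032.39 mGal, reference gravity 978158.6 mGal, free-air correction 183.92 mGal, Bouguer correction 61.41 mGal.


BA = g_obs - g_ref + FAC - BC
= 978032.39 - 978158.6 + 183.92 - 61.41
= -3.7 mGal

-3.7


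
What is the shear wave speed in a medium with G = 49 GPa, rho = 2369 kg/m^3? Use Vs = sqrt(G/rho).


Convert G to Pa: G = 49e9 Pa
Compute G/rho = 49e9 / 2369 = 20683832.8409
Vs = sqrt(20683832.8409) = 4547.95 m/s

4547.95


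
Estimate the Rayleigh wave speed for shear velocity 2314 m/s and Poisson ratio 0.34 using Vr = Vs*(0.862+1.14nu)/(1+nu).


Numerator factor = 0.862 + 1.14*0.34 = 1.2496
Denominator = 1 + 0.34 = 1.34
Vr = 2314 * 1.2496 / 1.34 = 2157.89 m/s

2157.89


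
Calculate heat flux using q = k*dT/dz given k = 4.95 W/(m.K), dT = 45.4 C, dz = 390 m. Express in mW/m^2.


q = k * dT / dz * 1000
= 4.95 * 45.4 / 390 * 1000
= 0.576231 * 1000
= 576.2308 mW/m^2

576.2308


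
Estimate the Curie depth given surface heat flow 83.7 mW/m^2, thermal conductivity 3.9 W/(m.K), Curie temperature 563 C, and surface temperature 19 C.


T_Curie - T_surf = 563 - 19 = 544 C
Convert q to W/m^2: 83.7 mW/m^2 = 0.0837 W/m^2
d = 544 * 3.9 / 0.0837 = 25347.67 m

25347.67


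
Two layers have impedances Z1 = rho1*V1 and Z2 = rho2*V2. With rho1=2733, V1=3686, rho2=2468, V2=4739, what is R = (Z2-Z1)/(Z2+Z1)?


Z1 = 2733 * 3686 = 10073838
Z2 = 2468 * 4739 = 11695852
R = (11695852 - 10073838) / (11695852 + 10073838) = 1622014 / 21769690 = 0.0745

0.0745


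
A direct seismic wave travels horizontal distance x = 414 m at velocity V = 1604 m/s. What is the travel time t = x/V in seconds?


t = x / V
= 414 / 1604
= 0.2581 s

0.2581


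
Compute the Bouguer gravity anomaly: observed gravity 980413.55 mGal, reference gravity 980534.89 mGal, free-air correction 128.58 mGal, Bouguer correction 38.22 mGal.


BA = g_obs - g_ref + FAC - BC
= 980413.55 - 980534.89 + 128.58 - 38.22
= -30.98 mGal

-30.98


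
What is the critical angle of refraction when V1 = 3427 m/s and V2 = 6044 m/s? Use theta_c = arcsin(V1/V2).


V1/V2 = 3427/6044 = 0.567009
theta_c = arcsin(0.567009) = 34.5419 degrees

34.5419


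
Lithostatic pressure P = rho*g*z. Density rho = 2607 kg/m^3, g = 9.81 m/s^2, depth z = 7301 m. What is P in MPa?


P = rho * g * z / 1e6
= 2607 * 9.81 * 7301 / 1e6
= 186720665.67 / 1e6
= 186.7207 MPa

186.7207


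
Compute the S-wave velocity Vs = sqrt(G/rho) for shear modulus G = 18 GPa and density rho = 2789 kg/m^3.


Convert G to Pa: G = 18e9 Pa
Compute G/rho = 18e9 / 2789 = 6453926.1384
Vs = sqrt(6453926.1384) = 2540.46 m/s

2540.46


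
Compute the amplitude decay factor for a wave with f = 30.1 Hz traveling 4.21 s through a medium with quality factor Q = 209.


pi*f*t/Q = pi*30.1*4.21/209 = 1.904812
A/A0 = exp(-1.904812) = 0.148851

0.148851


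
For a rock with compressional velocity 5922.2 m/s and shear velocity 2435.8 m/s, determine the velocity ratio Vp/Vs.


Vp/Vs = 5922.2 / 2435.8
= 2.4313

2.4313


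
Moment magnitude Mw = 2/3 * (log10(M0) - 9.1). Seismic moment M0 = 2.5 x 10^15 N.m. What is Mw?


log10(M0) = log10(2.5 x 10^15) = 15.3979
Mw = 2/3 * (15.3979 - 9.1)
= 2/3 * 6.2979
= 4.2

4.2


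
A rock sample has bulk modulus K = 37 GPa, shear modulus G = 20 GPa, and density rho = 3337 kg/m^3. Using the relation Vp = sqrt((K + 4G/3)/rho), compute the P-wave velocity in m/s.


First compute the effective modulus:
K + 4G/3 = 37e9 + 4*20e9/3 = 63666666666.67 Pa
Then divide by density:
63666666666.67 / 3337 = 19079013.0856 Pa/(kg/m^3)
Take the square root:
Vp = sqrt(19079013.0856) = 4367.95 m/s

4367.95


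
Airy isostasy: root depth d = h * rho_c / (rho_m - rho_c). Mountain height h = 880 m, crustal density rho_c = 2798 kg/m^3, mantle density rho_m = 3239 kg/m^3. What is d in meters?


rho_m - rho_c = 3239 - 2798 = 441
d = 880 * 2798 / 441
= 2462240 / 441
= 5583.31 m

5583.31


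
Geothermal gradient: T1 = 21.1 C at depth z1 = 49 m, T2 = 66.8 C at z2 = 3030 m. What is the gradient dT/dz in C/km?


dT = 66.8 - 21.1 = 45.7 C
dz = 3030 - 49 = 2981 m
gradient = dT/dz * 1000 = 45.7/2981 * 1000 = 15.3304 C/km

15.3304


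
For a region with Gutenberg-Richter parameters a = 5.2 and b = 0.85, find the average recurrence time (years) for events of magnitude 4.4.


log10(N) = 5.2 - 0.85*4.4 = 1.46
N = 10^1.46 = 28.840315
T = 1/N = 1/28.840315 = 0.0347 years

0.0347


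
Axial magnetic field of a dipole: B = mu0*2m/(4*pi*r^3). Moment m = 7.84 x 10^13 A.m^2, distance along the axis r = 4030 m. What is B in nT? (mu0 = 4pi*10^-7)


m = 7.84 x 10^13 = 78400000000000 A.m^2
2m = 156800000000000 A.m^2
r^3 = 4030^3 = 65450827000
B = (4pi*10^-7) * 156800000000000 / (4*pi * 65450827000) * 1e9
= 197040691.233152 / 822479349098.31 * 1e9
= 239569.1654 nT

239569.1654


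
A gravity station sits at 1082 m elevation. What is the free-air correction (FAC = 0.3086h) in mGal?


FAC = 0.3086 * h
= 0.3086 * 1082
= 333.9052 mGal

333.9052


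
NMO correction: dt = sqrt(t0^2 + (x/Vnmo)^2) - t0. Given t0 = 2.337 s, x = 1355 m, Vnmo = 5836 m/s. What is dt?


x/Vnmo = 1355/5836 = 0.23218
(x/Vnmo)^2 = 0.053907
t0^2 = 5.461569
sqrt(5.461569 + 0.053907) = 2.348505
dt = 2.348505 - 2.337 = 0.011505

0.011505


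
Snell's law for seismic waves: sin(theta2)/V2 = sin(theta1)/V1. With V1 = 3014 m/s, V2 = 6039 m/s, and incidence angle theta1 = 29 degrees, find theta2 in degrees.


sin(theta1) = sin(29 deg) = 0.48481
sin(theta2) = V2/V1 * sin(theta1) = 6039/3014 * 0.48481 = 0.971389
theta2 = arcsin(0.971389) = 76.2612 degrees

76.2612


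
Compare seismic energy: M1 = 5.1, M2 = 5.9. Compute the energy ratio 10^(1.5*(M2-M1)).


M2 - M1 = 5.9 - 5.1 = 0.8
1.5 * 0.8 = 1.2
ratio = 10^1.2 = 15.85

15.85


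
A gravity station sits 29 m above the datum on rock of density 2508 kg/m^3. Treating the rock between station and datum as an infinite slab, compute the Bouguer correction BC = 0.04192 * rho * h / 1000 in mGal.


BC = 0.04192 * rho * h / 1000
= 0.04192 * 2508 * 29 / 1000
= 3.0489 mGal

3.0489


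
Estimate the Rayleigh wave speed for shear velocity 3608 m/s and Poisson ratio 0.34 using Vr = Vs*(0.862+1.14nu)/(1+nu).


Numerator factor = 0.862 + 1.14*0.34 = 1.2496
Denominator = 1 + 0.34 = 1.34
Vr = 3608 * 1.2496 / 1.34 = 3364.59 m/s

3364.59


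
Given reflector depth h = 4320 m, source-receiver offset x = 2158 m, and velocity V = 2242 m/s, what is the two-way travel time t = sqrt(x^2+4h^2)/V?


x^2 + 4h^2 = 2158^2 + 4*4320^2 = 4656964 + 74649600 = 79306564
sqrt(79306564) = 8905.4233
t = 8905.4233 / 2242 = 3.9721 s

3.9721


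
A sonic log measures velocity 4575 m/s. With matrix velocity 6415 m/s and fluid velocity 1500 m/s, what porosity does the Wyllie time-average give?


1/V - 1/Vm = 1/4575 - 1/6415 = 6.269e-05
1/Vf - 1/Vm = 1/1500 - 1/6415 = 0.00051078
phi = 6.269e-05 / 0.00051078 = 0.1227

0.1227


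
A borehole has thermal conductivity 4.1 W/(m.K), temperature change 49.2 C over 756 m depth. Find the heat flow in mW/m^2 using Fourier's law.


q = k * dT / dz * 1000
= 4.1 * 49.2 / 756 * 1000
= 0.266825 * 1000
= 266.8254 mW/m^2

266.8254


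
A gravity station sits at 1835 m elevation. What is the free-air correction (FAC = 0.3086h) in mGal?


FAC = 0.3086 * h
= 0.3086 * 1835
= 566.281 mGal

566.281


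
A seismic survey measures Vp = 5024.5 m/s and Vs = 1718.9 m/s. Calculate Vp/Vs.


Vp/Vs = 5024.5 / 1718.9
= 2.9231

2.9231


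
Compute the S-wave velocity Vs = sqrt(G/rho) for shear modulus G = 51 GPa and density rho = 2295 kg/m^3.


Convert G to Pa: G = 51e9 Pa
Compute G/rho = 51e9 / 2295 = 22222222.2222
Vs = sqrt(22222222.2222) = 4714.05 m/s

4714.05


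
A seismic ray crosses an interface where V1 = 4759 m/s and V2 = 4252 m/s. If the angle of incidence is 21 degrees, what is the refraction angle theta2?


sin(theta1) = sin(21 deg) = 0.358368
sin(theta2) = V2/V1 * sin(theta1) = 4252/4759 * 0.358368 = 0.320189
theta2 = arcsin(0.320189) = 18.6744 degrees

18.6744


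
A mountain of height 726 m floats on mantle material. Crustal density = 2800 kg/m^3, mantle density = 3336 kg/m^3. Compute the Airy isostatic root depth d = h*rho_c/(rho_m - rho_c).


rho_m - rho_c = 3336 - 2800 = 536
d = 726 * 2800 / 536
= 2032800 / 536
= 3792.54 m

3792.54


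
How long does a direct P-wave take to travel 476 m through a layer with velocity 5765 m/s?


t = x / V
= 476 / 5765
= 0.0826 s

0.0826


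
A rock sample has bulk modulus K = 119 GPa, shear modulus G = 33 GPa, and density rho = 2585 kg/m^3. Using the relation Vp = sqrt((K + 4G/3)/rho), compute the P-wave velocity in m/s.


First compute the effective modulus:
K + 4G/3 = 119e9 + 4*33e9/3 = 163000000000.0 Pa
Then divide by density:
163000000000.0 / 2585 = 63056092.8433 Pa/(kg/m^3)
Take the square root:
Vp = sqrt(63056092.8433) = 7940.79 m/s

7940.79


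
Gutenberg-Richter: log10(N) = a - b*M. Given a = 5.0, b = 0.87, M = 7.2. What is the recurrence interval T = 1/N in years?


log10(N) = 5.0 - 0.87*7.2 = -1.264
N = 10^-1.264 = 0.05445
T = 1/N = 1/0.05445 = 18.3654 years

18.3654


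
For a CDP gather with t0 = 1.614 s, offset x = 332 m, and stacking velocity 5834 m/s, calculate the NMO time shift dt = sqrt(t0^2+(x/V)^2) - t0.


x/Vnmo = 332/5834 = 0.056908
(x/Vnmo)^2 = 0.003238
t0^2 = 2.604996
sqrt(2.604996 + 0.003238) = 1.615003
dt = 1.615003 - 1.614 = 0.001003

0.001003


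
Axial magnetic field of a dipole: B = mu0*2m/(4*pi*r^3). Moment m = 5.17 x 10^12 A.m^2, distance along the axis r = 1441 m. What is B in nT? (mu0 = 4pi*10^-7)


m = 5.17 x 10^12 = 5170000000000 A.m^2
2m = 10340000000000 A.m^2
r^3 = 1441^3 = 2992209121
B = (4pi*10^-7) * 10340000000000 / (4*pi * 2992209121) * 1e9
= 12993627.215247 / 37601208770.15 * 1e9
= 345564.0827 nT

345564.0827


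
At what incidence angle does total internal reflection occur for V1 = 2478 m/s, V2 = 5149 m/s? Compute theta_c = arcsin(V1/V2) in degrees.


V1/V2 = 2478/5149 = 0.481258
theta_c = arcsin(0.481258) = 28.7676 degrees

28.7676


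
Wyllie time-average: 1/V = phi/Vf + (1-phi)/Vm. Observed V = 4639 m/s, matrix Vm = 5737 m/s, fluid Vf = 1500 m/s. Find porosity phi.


1/V - 1/Vm = 1/4639 - 1/5737 = 4.126e-05
1/Vf - 1/Vm = 1/1500 - 1/5737 = 0.00049236
phi = 4.126e-05 / 0.00049236 = 0.0838

0.0838


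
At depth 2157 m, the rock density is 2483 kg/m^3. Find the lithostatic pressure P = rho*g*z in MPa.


P = rho * g * z / 1e6
= 2483 * 9.81 * 2157 / 1e6
= 52540702.11 / 1e6
= 52.5407 MPa

52.5407


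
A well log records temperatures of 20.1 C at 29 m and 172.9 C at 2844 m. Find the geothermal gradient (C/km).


dT = 172.9 - 20.1 = 152.8 C
dz = 2844 - 29 = 2815 m
gradient = dT/dz * 1000 = 152.8/2815 * 1000 = 54.2806 C/km

54.2806


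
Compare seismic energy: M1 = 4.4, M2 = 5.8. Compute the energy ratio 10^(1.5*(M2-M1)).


M2 - M1 = 5.8 - 4.4 = 1.4
1.5 * 1.4 = 2.1
ratio = 10^2.1 = 125.89

125.89


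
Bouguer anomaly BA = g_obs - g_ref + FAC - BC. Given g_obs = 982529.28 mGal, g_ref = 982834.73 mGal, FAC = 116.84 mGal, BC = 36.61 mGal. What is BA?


BA = g_obs - g_ref + FAC - BC
= 982529.28 - 982834.73 + 116.84 - 36.61
= -225.22 mGal

-225.22


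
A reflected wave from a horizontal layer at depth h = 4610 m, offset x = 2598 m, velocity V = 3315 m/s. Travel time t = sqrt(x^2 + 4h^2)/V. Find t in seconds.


x^2 + 4h^2 = 2598^2 + 4*4610^2 = 6749604 + 85008400 = 91758004
sqrt(91758004) = 9579.0398
t = 9579.0398 / 3315 = 2.8896 s

2.8896


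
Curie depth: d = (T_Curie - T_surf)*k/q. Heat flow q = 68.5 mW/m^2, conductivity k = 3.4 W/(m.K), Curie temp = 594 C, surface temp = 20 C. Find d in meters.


T_Curie - T_surf = 594 - 20 = 574 C
Convert q to W/m^2: 68.5 mW/m^2 = 0.0685 W/m^2
d = 574 * 3.4 / 0.0685 = 28490.51 m

28490.51


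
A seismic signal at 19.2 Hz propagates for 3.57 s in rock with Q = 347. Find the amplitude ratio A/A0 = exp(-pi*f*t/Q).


pi*f*t/Q = pi*19.2*3.57/347 = 0.620569
A/A0 = exp(-0.620569) = 0.537639

0.537639


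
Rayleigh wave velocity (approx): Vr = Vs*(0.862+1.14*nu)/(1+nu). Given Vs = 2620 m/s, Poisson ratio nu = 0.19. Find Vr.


Numerator factor = 0.862 + 1.14*0.19 = 1.0786
Denominator = 1 + 0.19 = 1.19
Vr = 2620 * 1.0786 / 1.19 = 2374.73 m/s

2374.73


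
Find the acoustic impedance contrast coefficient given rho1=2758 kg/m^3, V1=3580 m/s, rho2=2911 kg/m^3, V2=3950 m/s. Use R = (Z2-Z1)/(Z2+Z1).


Z1 = 2758 * 3580 = 9873640
Z2 = 2911 * 3950 = 11498450
R = (11498450 - 9873640) / (11498450 + 9873640) = 1624810 / 21372090 = 0.076

0.076


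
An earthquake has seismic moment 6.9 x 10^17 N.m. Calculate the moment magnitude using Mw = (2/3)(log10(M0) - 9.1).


log10(M0) = log10(6.9 x 10^17) = 17.8388
Mw = 2/3 * (17.8388 - 9.1)
= 2/3 * 8.7388
= 5.83

5.83


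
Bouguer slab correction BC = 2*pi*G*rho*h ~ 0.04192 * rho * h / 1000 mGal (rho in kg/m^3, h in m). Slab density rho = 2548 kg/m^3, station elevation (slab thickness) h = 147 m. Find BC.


BC = 0.04192 * rho * h / 1000
= 0.04192 * 2548 * 147 / 1000
= 15.7014 mGal

15.7014


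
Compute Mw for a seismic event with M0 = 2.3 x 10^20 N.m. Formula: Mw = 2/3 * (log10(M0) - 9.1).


log10(M0) = log10(2.3 x 10^20) = 20.3617
Mw = 2/3 * (20.3617 - 9.1)
= 2/3 * 11.2617
= 7.51

7.51


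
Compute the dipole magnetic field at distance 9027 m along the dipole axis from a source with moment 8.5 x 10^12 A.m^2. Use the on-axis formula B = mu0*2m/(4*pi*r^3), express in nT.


m = 8.5 x 10^12 = 8500000000000 A.m^2
2m = 17000000000000 A.m^2
r^3 = 9027^3 = 735580702683
B = (4pi*10^-7) * 17000000000000 / (4*pi * 735580702683) * 1e9
= 21362830.044411 / 9243579726685.32 * 1e9
= 2311.0992 nT

2311.0992


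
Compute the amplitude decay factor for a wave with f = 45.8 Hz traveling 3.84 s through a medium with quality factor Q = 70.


pi*f*t/Q = pi*45.8*3.84/70 = 7.893117
A/A0 = exp(-7.893117) = 0.000373

3.730000e-04


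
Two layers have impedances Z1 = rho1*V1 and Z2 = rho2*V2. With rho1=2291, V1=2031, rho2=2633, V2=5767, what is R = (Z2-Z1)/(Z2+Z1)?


Z1 = 2291 * 2031 = 4653021
Z2 = 2633 * 5767 = 15184511
R = (15184511 - 4653021) / (15184511 + 4653021) = 10531490 / 19837532 = 0.5309

0.5309


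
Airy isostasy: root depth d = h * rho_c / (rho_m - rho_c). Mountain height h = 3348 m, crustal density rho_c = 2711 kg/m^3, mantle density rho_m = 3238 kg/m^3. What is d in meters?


rho_m - rho_c = 3238 - 2711 = 527
d = 3348 * 2711 / 527
= 9076428 / 527
= 17222.82 m

17222.82


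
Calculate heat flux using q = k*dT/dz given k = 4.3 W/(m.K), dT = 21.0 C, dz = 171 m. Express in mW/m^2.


q = k * dT / dz * 1000
= 4.3 * 21.0 / 171 * 1000
= 0.52807 * 1000
= 528.0702 mW/m^2

528.0702


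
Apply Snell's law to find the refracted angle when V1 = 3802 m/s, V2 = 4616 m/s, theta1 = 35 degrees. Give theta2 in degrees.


sin(theta1) = sin(35 deg) = 0.573576
sin(theta2) = V2/V1 * sin(theta1) = 4616/3802 * 0.573576 = 0.696378
theta2 = arcsin(0.696378) = 44.1371 degrees

44.1371


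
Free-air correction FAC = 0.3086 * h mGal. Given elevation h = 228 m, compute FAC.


FAC = 0.3086 * h
= 0.3086 * 228
= 70.3608 mGal

70.3608


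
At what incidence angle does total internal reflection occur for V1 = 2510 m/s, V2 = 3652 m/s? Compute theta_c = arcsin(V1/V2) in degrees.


V1/V2 = 2510/3652 = 0.687295
theta_c = arcsin(0.687295) = 43.4163 degrees

43.4163


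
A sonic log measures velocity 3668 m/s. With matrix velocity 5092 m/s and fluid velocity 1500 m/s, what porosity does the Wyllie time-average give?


1/V - 1/Vm = 1/3668 - 1/5092 = 7.624e-05
1/Vf - 1/Vm = 1/1500 - 1/5092 = 0.00047028
phi = 7.624e-05 / 0.00047028 = 0.1621

0.1621


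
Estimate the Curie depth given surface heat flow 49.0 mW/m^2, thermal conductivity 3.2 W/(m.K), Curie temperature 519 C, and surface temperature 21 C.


T_Curie - T_surf = 519 - 21 = 498 C
Convert q to W/m^2: 49.0 mW/m^2 = 0.049 W/m^2
d = 498 * 3.2 / 0.049 = 32522.45 m

32522.45


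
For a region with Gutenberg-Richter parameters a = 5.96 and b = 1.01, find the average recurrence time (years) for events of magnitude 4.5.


log10(N) = 5.96 - 1.01*4.5 = 1.415
N = 10^1.415 = 26.001596
T = 1/N = 1/26.001596 = 0.0385 years

0.0385


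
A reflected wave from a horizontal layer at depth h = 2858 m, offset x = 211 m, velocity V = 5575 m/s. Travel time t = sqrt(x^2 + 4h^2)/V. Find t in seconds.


x^2 + 4h^2 = 211^2 + 4*2858^2 = 44521 + 32672656 = 32717177
sqrt(32717177) = 5719.8931
t = 5719.8931 / 5575 = 1.026 s

1.026


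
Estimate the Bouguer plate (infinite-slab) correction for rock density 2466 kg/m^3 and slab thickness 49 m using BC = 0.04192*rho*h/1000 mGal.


BC = 0.04192 * rho * h / 1000
= 0.04192 * 2466 * 49 / 1000
= 5.0654 mGal

5.0654


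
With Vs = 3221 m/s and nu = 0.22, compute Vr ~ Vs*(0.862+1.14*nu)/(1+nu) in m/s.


Numerator factor = 0.862 + 1.14*0.22 = 1.1128
Denominator = 1 + 0.22 = 1.22
Vr = 3221 * 1.1128 / 1.22 = 2937.97 m/s

2937.97


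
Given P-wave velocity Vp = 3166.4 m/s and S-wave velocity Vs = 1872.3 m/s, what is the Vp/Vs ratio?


Vp/Vs = 3166.4 / 1872.3
= 1.6912

1.6912


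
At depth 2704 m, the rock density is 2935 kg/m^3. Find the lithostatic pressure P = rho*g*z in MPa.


P = rho * g * z / 1e6
= 2935 * 9.81 * 2704 / 1e6
= 77854514.4 / 1e6
= 77.8545 MPa

77.8545


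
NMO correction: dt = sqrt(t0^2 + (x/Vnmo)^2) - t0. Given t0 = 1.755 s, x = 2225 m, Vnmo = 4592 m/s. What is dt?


x/Vnmo = 2225/4592 = 0.484538
(x/Vnmo)^2 = 0.234777
t0^2 = 3.080025
sqrt(3.080025 + 0.234777) = 1.82066
dt = 1.82066 - 1.755 = 0.06566

0.06566


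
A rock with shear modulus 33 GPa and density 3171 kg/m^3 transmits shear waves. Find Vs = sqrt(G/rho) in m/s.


Convert G to Pa: G = 33e9 Pa
Compute G/rho = 33e9 / 3171 = 10406811.7313
Vs = sqrt(10406811.7313) = 3225.96 m/s

3225.96


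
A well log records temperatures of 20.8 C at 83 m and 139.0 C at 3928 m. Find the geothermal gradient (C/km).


dT = 139.0 - 20.8 = 118.2 C
dz = 3928 - 83 = 3845 m
gradient = dT/dz * 1000 = 118.2/3845 * 1000 = 30.7412 C/km

30.7412


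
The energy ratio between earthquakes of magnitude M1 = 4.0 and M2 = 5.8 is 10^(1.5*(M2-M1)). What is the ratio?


M2 - M1 = 5.8 - 4.0 = 1.8
1.5 * 1.8 = 2.7
ratio = 10^2.7 = 501.19

501.19


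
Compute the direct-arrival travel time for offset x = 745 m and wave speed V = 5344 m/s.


t = x / V
= 745 / 5344
= 0.1394 s

0.1394


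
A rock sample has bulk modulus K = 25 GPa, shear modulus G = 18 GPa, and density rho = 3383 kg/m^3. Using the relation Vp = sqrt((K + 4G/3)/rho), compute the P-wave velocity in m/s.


First compute the effective modulus:
K + 4G/3 = 25e9 + 4*18e9/3 = 49000000000.0 Pa
Then divide by density:
49000000000.0 / 3383 = 14484185.6341 Pa/(kg/m^3)
Take the square root:
Vp = sqrt(14484185.6341) = 3805.81 m/s

3805.81


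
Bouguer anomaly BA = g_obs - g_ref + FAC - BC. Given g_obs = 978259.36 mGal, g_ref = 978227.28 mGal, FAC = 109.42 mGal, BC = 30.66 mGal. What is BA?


BA = g_obs - g_ref + FAC - BC
= 978259.36 - 978227.28 + 109.42 - 30.66
= 110.84 mGal

110.84


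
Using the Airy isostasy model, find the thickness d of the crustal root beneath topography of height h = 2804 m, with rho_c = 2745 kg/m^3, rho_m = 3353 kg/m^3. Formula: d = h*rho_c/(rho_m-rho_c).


rho_m - rho_c = 3353 - 2745 = 608
d = 2804 * 2745 / 608
= 7696980 / 608
= 12659.51 m

12659.51


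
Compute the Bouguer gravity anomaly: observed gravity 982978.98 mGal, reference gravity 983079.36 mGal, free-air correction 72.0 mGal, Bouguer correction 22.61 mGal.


BA = g_obs - g_ref + FAC - BC
= 982978.98 - 983079.36 + 72.0 - 22.61
= -50.99 mGal

-50.99


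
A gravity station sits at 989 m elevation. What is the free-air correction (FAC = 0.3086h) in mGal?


FAC = 0.3086 * h
= 0.3086 * 989
= 305.2054 mGal

305.2054


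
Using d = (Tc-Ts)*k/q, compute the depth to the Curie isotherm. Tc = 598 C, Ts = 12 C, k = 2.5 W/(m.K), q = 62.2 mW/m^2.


T_Curie - T_surf = 598 - 12 = 586 C
Convert q to W/m^2: 62.2 mW/m^2 = 0.0622 W/m^2
d = 586 * 2.5 / 0.0622 = 23553.05 m

23553.05


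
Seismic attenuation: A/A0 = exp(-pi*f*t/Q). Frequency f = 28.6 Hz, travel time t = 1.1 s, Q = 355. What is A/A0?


pi*f*t/Q = pi*28.6*1.1/355 = 0.278407
A/A0 = exp(-0.278407) = 0.756989

0.756989


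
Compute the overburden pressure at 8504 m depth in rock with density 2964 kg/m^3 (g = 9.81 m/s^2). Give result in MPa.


P = rho * g * z / 1e6
= 2964 * 9.81 * 8504 / 1e6
= 247269447.36 / 1e6
= 247.2694 MPa

247.2694


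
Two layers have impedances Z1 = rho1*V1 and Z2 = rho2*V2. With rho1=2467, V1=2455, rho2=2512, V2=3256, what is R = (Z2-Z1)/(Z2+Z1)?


Z1 = 2467 * 2455 = 6056485
Z2 = 2512 * 3256 = 8179072
R = (8179072 - 6056485) / (8179072 + 6056485) = 2122587 / 14235557 = 0.1491

0.1491


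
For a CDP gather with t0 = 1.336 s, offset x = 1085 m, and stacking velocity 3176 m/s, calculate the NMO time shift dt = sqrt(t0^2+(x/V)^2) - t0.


x/Vnmo = 1085/3176 = 0.341625
(x/Vnmo)^2 = 0.116707
t0^2 = 1.784896
sqrt(1.784896 + 0.116707) = 1.378986
dt = 1.378986 - 1.336 = 0.042986

0.042986


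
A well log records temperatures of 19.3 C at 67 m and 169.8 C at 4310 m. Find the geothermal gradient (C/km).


dT = 169.8 - 19.3 = 150.5 C
dz = 4310 - 67 = 4243 m
gradient = dT/dz * 1000 = 150.5/4243 * 1000 = 35.4702 C/km

35.4702


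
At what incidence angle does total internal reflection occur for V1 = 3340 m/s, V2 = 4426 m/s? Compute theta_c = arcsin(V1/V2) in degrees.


V1/V2 = 3340/4426 = 0.754632
theta_c = arcsin(0.754632) = 48.9932 degrees

48.9932


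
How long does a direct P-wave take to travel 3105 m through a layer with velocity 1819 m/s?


t = x / V
= 3105 / 1819
= 1.707 s

1.707


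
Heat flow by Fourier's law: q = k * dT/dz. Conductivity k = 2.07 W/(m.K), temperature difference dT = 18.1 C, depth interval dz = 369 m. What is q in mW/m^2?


q = k * dT / dz * 1000
= 2.07 * 18.1 / 369 * 1000
= 0.101537 * 1000
= 101.5366 mW/m^2

101.5366


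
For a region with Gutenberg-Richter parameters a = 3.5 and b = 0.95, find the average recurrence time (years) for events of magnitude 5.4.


log10(N) = 3.5 - 0.95*5.4 = -1.63
N = 10^-1.63 = 0.023442
T = 1/N = 1/0.023442 = 42.658 years

42.658


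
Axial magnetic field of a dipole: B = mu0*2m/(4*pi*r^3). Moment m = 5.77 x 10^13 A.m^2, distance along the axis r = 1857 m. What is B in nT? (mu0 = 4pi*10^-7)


m = 5.77 x 10^13 = 57700000000000 A.m^2
2m = 115400000000000 A.m^2
r^3 = 1857^3 = 6403769793
B = (4pi*10^-7) * 115400000000000 / (4*pi * 6403769793) * 1e9
= 145015916.889705 / 80472144547.88 * 1e9
= 1802063.5302 nT

1802063.5302


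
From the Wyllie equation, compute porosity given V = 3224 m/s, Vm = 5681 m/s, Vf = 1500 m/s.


1/V - 1/Vm = 1/3224 - 1/5681 = 0.00013415
1/Vf - 1/Vm = 1/1500 - 1/5681 = 0.00049064
phi = 0.00013415 / 0.00049064 = 0.2734

0.2734


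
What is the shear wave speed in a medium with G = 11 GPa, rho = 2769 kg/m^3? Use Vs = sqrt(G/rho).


Convert G to Pa: G = 11e9 Pa
Compute G/rho = 11e9 / 2769 = 3972553.2683
Vs = sqrt(3972553.2683) = 1993.13 m/s

1993.13


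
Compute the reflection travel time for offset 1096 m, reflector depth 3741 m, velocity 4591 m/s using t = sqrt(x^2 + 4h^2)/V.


x^2 + 4h^2 = 1096^2 + 4*3741^2 = 1201216 + 55980324 = 57181540
sqrt(57181540) = 7561.8477
t = 7561.8477 / 4591 = 1.6471 s

1.6471


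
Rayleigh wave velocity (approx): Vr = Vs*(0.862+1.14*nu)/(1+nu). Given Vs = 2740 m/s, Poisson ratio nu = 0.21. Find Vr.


Numerator factor = 0.862 + 1.14*0.21 = 1.1014
Denominator = 1 + 0.21 = 1.21
Vr = 2740 * 1.1014 / 1.21 = 2494.08 m/s

2494.08


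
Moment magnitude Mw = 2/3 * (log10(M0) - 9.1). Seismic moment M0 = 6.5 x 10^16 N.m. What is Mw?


log10(M0) = log10(6.5 x 10^16) = 16.8129
Mw = 2/3 * (16.8129 - 9.1)
= 2/3 * 7.7129
= 5.14

5.14


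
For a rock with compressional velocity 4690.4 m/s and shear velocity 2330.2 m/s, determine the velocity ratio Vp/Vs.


Vp/Vs = 4690.4 / 2330.2
= 2.0129

2.0129


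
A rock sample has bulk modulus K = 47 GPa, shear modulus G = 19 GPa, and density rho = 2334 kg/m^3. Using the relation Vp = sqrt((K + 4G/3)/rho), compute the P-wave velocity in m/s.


First compute the effective modulus:
K + 4G/3 = 47e9 + 4*19e9/3 = 72333333333.33 Pa
Then divide by density:
72333333333.33 / 2334 = 30991145.387 Pa/(kg/m^3)
Take the square root:
Vp = sqrt(30991145.387) = 5566.97 m/s

5566.97


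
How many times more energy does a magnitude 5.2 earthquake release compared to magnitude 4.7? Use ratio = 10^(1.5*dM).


M2 - M1 = 5.2 - 4.7 = 0.5
1.5 * 0.5 = 0.75
ratio = 10^0.75 = 5.62

5.62


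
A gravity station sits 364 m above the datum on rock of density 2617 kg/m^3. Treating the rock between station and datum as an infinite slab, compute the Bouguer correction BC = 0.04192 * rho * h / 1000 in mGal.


BC = 0.04192 * rho * h / 1000
= 0.04192 * 2617 * 364 / 1000
= 39.9325 mGal

39.9325


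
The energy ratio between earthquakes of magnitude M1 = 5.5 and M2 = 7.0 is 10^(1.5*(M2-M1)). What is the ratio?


M2 - M1 = 7.0 - 5.5 = 1.5
1.5 * 1.5 = 2.25
ratio = 10^2.25 = 177.83

177.83


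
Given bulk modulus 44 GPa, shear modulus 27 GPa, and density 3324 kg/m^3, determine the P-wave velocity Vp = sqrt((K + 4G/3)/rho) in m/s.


First compute the effective modulus:
K + 4G/3 = 44e9 + 4*27e9/3 = 80000000000.0 Pa
Then divide by density:
80000000000.0 / 3324 = 24067388.6883 Pa/(kg/m^3)
Take the square root:
Vp = sqrt(24067388.6883) = 4905.85 m/s

4905.85


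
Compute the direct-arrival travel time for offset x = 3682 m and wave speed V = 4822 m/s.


t = x / V
= 3682 / 4822
= 0.7636 s

0.7636


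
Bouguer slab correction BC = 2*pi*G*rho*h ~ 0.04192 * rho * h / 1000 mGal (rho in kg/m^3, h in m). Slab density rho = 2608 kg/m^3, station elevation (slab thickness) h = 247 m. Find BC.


BC = 0.04192 * rho * h / 1000
= 0.04192 * 2608 * 247 / 1000
= 27.0039 mGal

27.0039


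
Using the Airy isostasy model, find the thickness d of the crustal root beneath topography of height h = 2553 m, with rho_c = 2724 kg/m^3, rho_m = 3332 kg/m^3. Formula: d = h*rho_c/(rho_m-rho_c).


rho_m - rho_c = 3332 - 2724 = 608
d = 2553 * 2724 / 608
= 6954372 / 608
= 11438.11 m

11438.11


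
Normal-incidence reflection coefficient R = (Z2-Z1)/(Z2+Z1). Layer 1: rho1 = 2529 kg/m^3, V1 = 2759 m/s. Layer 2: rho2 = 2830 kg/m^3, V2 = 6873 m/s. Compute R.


Z1 = 2529 * 2759 = 6977511
Z2 = 2830 * 6873 = 19450590
R = (19450590 - 6977511) / (19450590 + 6977511) = 12473079 / 26428101 = 0.472

0.472


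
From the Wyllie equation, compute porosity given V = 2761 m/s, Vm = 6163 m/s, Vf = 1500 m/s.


1/V - 1/Vm = 1/2761 - 1/6163 = 0.00019993
1/Vf - 1/Vm = 1/1500 - 1/6163 = 0.00050441
phi = 0.00019993 / 0.00050441 = 0.3964

0.3964


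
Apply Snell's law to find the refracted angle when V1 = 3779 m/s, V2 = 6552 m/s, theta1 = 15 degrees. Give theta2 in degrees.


sin(theta1) = sin(15 deg) = 0.258819
sin(theta2) = V2/V1 * sin(theta1) = 6552/3779 * 0.258819 = 0.448738
theta2 = arcsin(0.448738) = 26.6628 degrees

26.6628


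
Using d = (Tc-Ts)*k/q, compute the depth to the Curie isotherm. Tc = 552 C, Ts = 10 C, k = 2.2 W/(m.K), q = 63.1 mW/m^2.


T_Curie - T_surf = 552 - 10 = 542 C
Convert q to W/m^2: 63.1 mW/m^2 = 0.0631 W/m^2
d = 542 * 2.2 / 0.0631 = 18896.99 m

18896.99


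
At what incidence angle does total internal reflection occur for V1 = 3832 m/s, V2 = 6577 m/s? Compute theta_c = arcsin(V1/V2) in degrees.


V1/V2 = 3832/6577 = 0.582636
theta_c = arcsin(0.582636) = 35.6362 degrees

35.6362


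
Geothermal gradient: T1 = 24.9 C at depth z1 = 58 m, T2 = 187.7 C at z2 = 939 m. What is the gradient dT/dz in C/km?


dT = 187.7 - 24.9 = 162.8 C
dz = 939 - 58 = 881 m
gradient = dT/dz * 1000 = 162.8/881 * 1000 = 184.79 C/km

184.79


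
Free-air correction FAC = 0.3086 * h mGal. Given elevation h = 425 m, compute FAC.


FAC = 0.3086 * h
= 0.3086 * 425
= 131.155 mGal

131.155


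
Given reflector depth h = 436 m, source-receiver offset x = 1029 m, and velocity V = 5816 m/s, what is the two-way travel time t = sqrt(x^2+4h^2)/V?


x^2 + 4h^2 = 1029^2 + 4*436^2 = 1058841 + 760384 = 1819225
sqrt(1819225) = 1348.7865
t = 1348.7865 / 5816 = 0.2319 s

0.2319


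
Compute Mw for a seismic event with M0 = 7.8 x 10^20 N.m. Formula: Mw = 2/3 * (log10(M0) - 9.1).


log10(M0) = log10(7.8 x 10^20) = 20.8921
Mw = 2/3 * (20.8921 - 9.1)
= 2/3 * 11.7921
= 7.86

7.86


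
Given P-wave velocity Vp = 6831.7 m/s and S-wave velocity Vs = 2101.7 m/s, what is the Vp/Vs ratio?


Vp/Vs = 6831.7 / 2101.7
= 3.2506

3.2506


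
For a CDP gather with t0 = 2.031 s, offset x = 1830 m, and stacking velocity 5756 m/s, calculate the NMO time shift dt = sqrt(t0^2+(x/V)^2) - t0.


x/Vnmo = 1830/5756 = 0.317929
(x/Vnmo)^2 = 0.101079
t0^2 = 4.124961
sqrt(4.124961 + 0.101079) = 2.055733
dt = 2.055733 - 2.031 = 0.024733

0.024733


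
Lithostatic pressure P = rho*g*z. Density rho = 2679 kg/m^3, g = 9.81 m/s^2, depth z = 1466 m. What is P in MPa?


P = rho * g * z / 1e6
= 2679 * 9.81 * 1466 / 1e6
= 38527931.34 / 1e6
= 38.5279 MPa

38.5279


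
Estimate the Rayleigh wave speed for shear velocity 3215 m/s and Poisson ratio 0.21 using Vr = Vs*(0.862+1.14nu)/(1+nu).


Numerator factor = 0.862 + 1.14*0.21 = 1.1014
Denominator = 1 + 0.21 = 1.21
Vr = 3215 * 1.1014 / 1.21 = 2926.45 m/s

2926.45


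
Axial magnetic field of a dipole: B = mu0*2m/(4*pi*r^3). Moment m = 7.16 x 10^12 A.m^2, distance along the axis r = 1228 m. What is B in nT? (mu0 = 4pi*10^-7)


m = 7.16 x 10^12 = 7160000000000 A.m^2
2m = 14320000000000 A.m^2
r^3 = 1228^3 = 1851804352
B = (4pi*10^-7) * 14320000000000 / (4*pi * 1851804352) * 1e9
= 17995042.719762 / 23270459792.52 * 1e9
= 773299.8351 nT

773299.8351


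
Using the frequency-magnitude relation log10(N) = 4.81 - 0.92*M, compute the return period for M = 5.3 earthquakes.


log10(N) = 4.81 - 0.92*5.3 = -0.066
N = 10^-0.066 = 0.859014
T = 1/N = 1/0.859014 = 1.1641 years

1.1641


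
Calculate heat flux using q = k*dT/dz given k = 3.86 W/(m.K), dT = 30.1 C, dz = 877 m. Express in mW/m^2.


q = k * dT / dz * 1000
= 3.86 * 30.1 / 877 * 1000
= 0.132481 * 1000
= 132.4812 mW/m^2

132.4812


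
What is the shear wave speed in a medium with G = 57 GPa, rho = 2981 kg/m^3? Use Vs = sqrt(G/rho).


Convert G to Pa: G = 57e9 Pa
Compute G/rho = 57e9 / 2981 = 19121100.3019
Vs = sqrt(19121100.3019) = 4372.77 m/s

4372.77


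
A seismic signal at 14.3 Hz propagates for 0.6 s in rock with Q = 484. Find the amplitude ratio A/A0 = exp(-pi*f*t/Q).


pi*f*t/Q = pi*14.3*0.6/484 = 0.055692
A/A0 = exp(-0.055692) = 0.945831

0.945831


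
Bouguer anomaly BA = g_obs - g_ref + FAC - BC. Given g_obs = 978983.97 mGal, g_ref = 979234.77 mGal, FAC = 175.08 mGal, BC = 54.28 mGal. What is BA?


BA = g_obs - g_ref + FAC - BC
= 978983.97 - 979234.77 + 175.08 - 54.28
= -130.0 mGal

-130.0


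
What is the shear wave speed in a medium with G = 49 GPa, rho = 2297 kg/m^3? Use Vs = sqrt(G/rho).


Convert G to Pa: G = 49e9 Pa
Compute G/rho = 49e9 / 2297 = 21332172.3988
Vs = sqrt(21332172.3988) = 4618.68 m/s

4618.68


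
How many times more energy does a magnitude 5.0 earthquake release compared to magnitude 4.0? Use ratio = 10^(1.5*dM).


M2 - M1 = 5.0 - 4.0 = 1.0
1.5 * 1.0 = 1.5
ratio = 10^1.5 = 31.62

31.62


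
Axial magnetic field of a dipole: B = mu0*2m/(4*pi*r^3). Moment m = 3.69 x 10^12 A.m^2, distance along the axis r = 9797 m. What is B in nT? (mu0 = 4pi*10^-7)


m = 3.69 x 10^12 = 3690000000000 A.m^2
2m = 7380000000000 A.m^2
r^3 = 9797^3 = 940327904573
B = (4pi*10^-7) * 7380000000000 / (4*pi * 940327904573) * 1e9
= 9273981.513397 / 11816508947888.08 * 1e9
= 784.8326 nT

784.8326


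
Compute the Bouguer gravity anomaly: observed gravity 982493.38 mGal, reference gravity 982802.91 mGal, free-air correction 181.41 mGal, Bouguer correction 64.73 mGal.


BA = g_obs - g_ref + FAC - BC
= 982493.38 - 982802.91 + 181.41 - 64.73
= -192.85 mGal

-192.85


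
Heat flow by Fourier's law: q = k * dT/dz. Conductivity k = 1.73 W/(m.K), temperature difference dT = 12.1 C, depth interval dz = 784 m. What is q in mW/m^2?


q = k * dT / dz * 1000
= 1.73 * 12.1 / 784 * 1000
= 0.0267 * 1000
= 26.7003 mW/m^2

26.7003


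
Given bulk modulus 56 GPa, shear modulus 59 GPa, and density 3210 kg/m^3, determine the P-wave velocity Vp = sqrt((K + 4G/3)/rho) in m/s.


First compute the effective modulus:
K + 4G/3 = 56e9 + 4*59e9/3 = 134666666666.67 Pa
Then divide by density:
134666666666.67 / 3210 = 41952232.6064 Pa/(kg/m^3)
Take the square root:
Vp = sqrt(41952232.6064) = 6477.05 m/s

6477.05


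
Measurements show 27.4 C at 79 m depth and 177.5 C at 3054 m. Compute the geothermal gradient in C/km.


dT = 177.5 - 27.4 = 150.1 C
dz = 3054 - 79 = 2975 m
gradient = dT/dz * 1000 = 150.1/2975 * 1000 = 50.4538 C/km

50.4538


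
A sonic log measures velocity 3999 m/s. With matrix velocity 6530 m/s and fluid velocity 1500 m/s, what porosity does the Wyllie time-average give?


1/V - 1/Vm = 1/3999 - 1/6530 = 9.692e-05
1/Vf - 1/Vm = 1/1500 - 1/6530 = 0.00051353
phi = 9.692e-05 / 0.00051353 = 0.1887

0.1887


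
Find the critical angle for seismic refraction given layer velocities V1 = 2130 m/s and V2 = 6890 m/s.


V1/V2 = 2130/6890 = 0.309144
theta_c = arcsin(0.309144) = 18.0076 degrees

18.0076


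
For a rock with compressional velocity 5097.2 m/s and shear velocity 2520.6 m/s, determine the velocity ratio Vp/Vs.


Vp/Vs = 5097.2 / 2520.6
= 2.0222

2.0222


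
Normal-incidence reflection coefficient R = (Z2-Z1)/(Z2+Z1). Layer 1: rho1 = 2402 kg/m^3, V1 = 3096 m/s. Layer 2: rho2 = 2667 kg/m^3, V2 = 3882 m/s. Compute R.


Z1 = 2402 * 3096 = 7436592
Z2 = 2667 * 3882 = 10353294
R = (10353294 - 7436592) / (10353294 + 7436592) = 2916702 / 17789886 = 0.164

0.164


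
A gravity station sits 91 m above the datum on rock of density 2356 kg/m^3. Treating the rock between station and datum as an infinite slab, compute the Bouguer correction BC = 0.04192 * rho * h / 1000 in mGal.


BC = 0.04192 * rho * h / 1000
= 0.04192 * 2356 * 91 / 1000
= 8.9875 mGal

8.9875


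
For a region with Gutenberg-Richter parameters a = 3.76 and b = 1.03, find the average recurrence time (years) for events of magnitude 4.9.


log10(N) = 3.76 - 1.03*4.9 = -1.287
N = 10^-1.287 = 0.051642
T = 1/N = 1/0.051642 = 19.3642 years

19.3642


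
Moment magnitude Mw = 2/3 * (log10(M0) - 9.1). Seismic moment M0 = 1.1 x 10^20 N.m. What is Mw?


log10(M0) = log10(1.1 x 10^20) = 20.0414
Mw = 2/3 * (20.0414 - 9.1)
= 2/3 * 10.9414
= 7.29

7.29


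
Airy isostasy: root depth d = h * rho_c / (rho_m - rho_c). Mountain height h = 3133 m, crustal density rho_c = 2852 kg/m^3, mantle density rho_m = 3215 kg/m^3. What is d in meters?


rho_m - rho_c = 3215 - 2852 = 363
d = 3133 * 2852 / 363
= 8935316 / 363
= 24615.2 m

24615.2


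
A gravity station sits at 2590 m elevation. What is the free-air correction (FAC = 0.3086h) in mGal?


FAC = 0.3086 * h
= 0.3086 * 2590
= 799.274 mGal

799.274


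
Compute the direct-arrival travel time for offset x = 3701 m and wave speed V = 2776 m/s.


t = x / V
= 3701 / 2776
= 1.3332 s

1.3332


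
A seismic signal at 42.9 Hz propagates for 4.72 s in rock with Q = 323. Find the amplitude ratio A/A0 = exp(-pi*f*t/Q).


pi*f*t/Q = pi*42.9*4.72/323 = 1.969458
A/A0 = exp(-1.969458) = 0.139533

0.139533


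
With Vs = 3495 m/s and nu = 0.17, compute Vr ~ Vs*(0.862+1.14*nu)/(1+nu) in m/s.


Numerator factor = 0.862 + 1.14*0.17 = 1.0558
Denominator = 1 + 0.17 = 1.17
Vr = 3495 * 1.0558 / 1.17 = 3153.86 m/s

3153.86


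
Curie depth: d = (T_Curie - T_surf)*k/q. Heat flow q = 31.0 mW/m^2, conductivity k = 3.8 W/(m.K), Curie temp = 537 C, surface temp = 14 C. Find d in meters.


T_Curie - T_surf = 537 - 14 = 523 C
Convert q to W/m^2: 31.0 mW/m^2 = 0.031 W/m^2
d = 523 * 3.8 / 0.031 = 64109.68 m

64109.68


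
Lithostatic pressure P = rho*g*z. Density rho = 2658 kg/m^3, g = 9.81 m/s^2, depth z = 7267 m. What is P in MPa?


P = rho * g * z / 1e6
= 2658 * 9.81 * 7267 / 1e6
= 189486879.66 / 1e6
= 189.4869 MPa

189.4869


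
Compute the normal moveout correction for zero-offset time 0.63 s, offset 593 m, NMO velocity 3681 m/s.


x/Vnmo = 593/3681 = 0.161098
(x/Vnmo)^2 = 0.025952
t0^2 = 0.3969
sqrt(0.3969 + 0.025952) = 0.650271
dt = 0.650271 - 0.63 = 0.020271

0.020271


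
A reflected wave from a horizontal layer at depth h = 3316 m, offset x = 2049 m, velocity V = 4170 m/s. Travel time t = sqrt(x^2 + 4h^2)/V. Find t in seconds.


x^2 + 4h^2 = 2049^2 + 4*3316^2 = 4198401 + 43983424 = 48181825
sqrt(48181825) = 6941.3129
t = 6941.3129 / 4170 = 1.6646 s

1.6646


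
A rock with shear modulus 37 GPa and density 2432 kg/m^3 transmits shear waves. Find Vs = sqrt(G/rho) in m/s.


Convert G to Pa: G = 37e9 Pa
Compute G/rho = 37e9 / 2432 = 15213815.7895
Vs = sqrt(15213815.7895) = 3900.49 m/s

3900.49


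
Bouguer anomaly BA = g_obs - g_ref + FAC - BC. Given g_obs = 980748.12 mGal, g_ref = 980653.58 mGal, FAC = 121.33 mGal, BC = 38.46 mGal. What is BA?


BA = g_obs - g_ref + FAC - BC
= 980748.12 - 980653.58 + 121.33 - 38.46
= 177.41 mGal

177.41


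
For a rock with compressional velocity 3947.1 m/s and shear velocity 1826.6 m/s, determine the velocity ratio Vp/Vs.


Vp/Vs = 3947.1 / 1826.6
= 2.1609

2.1609


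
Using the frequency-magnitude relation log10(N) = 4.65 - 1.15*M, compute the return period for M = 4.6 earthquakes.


log10(N) = 4.65 - 1.15*4.6 = -0.64
N = 10^-0.64 = 0.229087
T = 1/N = 1/0.229087 = 4.3652 years

4.3652
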